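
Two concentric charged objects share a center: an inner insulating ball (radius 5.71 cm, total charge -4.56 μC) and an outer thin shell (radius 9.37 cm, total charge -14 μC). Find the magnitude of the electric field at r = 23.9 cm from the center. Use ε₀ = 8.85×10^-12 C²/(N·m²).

E = 2.92e6 N/C

Use a concentric Gaussian sphere at r = 23.9 cm (r > 9.37 cm, enclosing both).
Q_enc = (-4.56 μC) + (-14 μC) = -1.856×10^-5 C.
Since E is radial and uniform over the Gaussian sphere, Φ = E·4πr² = Q_enc/ε₀.
E = |Q_enc|/(4πε₀r²) = (1.856×10^-5)/(4π·8.85×10^-12·(0.239)²) = 2.92×10^6 N/C.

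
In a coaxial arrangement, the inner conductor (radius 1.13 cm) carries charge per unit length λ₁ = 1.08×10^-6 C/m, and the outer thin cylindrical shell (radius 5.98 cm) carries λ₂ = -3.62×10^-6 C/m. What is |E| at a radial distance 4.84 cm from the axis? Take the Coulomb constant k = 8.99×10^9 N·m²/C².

By cylindrical symmetry E is radial; use a coaxial Gaussian cylinder of radius 4.84 cm and length L (between the conductors, 1.13 cm < r < 5.98 cm).
The shell at 5.98 cm lies outside the Gaussian surface, so λ_enc = λ₁ = 1.08×10^-6 C/m.
Gauss's law: E·2πrL = λ_enc L/ε₀.
E = 2k|λ_enc|/r = 2(8.99×10^9)(1.08e-6)/(0.0484) = 4.01×10^5 N/C.

4.01×10^5 N/C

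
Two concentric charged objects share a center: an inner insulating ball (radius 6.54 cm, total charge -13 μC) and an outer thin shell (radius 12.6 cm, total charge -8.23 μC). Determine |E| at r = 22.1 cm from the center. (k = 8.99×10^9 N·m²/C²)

3.91e6 N/C

By spherical symmetry E is radial; choose a Gaussian sphere of radius r = 22.1 cm (r > 12.6 cm, enclosing both).
Q_enc = (-13 μC) + (-8.23 μC) = -2.123e-5 C.
Since E is radial and uniform over the Gaussian sphere, Φ = E·4πr² = Q_enc/ε₀.
E = k|Q_enc|/r² = (8.99×10^9)(2.123×10^-5)/(0.221)² = 3.91×10^6 N/C.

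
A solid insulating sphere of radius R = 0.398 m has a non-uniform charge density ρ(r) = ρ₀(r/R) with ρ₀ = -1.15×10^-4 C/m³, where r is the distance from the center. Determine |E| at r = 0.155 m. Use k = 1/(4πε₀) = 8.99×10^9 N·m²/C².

E ≈ 1.96e5 N/C

Take a concentric spherical Gaussian surface of radius r = 0.155 m (r < R).
Integrate the density: Q_enc = 4π ∫₀^r ρ₀(r'/R)^1 r'² dr' = 4πρ₀ r^4/(4·R) = -5.24×10^-7 C.
Applying ∮E·dA = Q_enc/ε₀ with Φ = E(4πr²):
E = k|Q_enc|/r² = (8.99×10^9)(5.24e-7)/(0.155)² = 1.96×10^5 N/C.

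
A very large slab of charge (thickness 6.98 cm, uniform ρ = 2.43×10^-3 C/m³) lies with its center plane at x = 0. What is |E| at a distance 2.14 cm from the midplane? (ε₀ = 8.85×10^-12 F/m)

5.88×10^6 N/C

By symmetry E is perpendicular to the slab. A Gaussian pillbox from −2.14 cm to +2.14 cm (face area A) lies entirely within the slab.
Q_enc = ρ·(2x)·A and flux = 2EA, so 2EA = 2ρxA/ε₀ ⇒ E = |ρ|x/ε₀.
E = (2.43×10^-3)(0.0214)/(8.85×10^-12) = 5.88×10^6 N/C.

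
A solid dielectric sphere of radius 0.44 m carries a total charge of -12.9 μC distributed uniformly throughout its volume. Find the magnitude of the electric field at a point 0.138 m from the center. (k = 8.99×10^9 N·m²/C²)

Use a concentric Gaussian sphere at r = 0.138 m (r < R).
Only the charge within r is enclosed: Q_enc = Q·(r/R)³ = (-12.9 μC)·(0.138 m/0.44 m)³ = -3.98e-7 C.
Applying ∮E·dA = Q_enc/ε₀ with Φ = E(4πr²):
E = k|Q_enc|/r² = (8.99×10^9)(3.98e-7)/(0.138)² = 1.88e5 N/C.

|E| ≈ 1.88×10^5 N/C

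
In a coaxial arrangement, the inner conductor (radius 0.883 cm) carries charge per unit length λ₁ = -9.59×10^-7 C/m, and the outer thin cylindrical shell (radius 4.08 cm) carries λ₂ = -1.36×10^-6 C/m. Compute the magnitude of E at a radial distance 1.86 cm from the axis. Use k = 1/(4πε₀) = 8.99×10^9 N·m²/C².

|E| = 9.27e5 N/C

Choose a coaxial cylinder of radius r = 1.86 cm (arbitrary length L) as the Gaussian surface (between the conductors, 0.883 cm < r < 4.08 cm).
Only the inner wire is enclosed; the outer shell contributes nothing inside itself. λ_enc = λ₁ = -9.59×10^-7 C/m.
Applying ∮E·dA = Q_enc/ε₀ with the end caps contributing no flux:
E = 2k|λ_enc|/r = 2(8.99×10^9)(9.59×10^-7)/(0.0186) = 9.27×10^5 N/C.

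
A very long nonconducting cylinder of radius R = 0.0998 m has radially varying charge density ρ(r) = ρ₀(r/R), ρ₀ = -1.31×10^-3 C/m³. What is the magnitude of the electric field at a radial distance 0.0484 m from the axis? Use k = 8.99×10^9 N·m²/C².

E ≈ 1.16×10^6 V/m

Coaxial Gaussian cylinder, radius r = 0.0484 m, length L (r < R).
λ_enc = ∫₀^r ρ(r')·2πr' dr' = (2πρ₀/R)·r^3/3 = -3.117×10^-6 C/m.
Since E is radial and uniform over the curved surface, Φ = E·2πrL = Q_enc/ε₀ = λ_enc L/ε₀.
E = 2k|λ_enc|/r = 2(8.99×10^9)(3.117×10^-6)/(0.0484) = 1.16×10^6 N/C.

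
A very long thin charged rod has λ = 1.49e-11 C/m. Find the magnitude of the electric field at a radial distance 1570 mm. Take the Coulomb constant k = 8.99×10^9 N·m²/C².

E ≈ 0.171 V/m

By cylindrical symmetry E is radial; use a coaxial Gaussian cylinder of radius 1570 mm and length L.
Q_enc = λL, so λ_enc = 1.49×10^-11 C/m.
Applying ∮E·dA = Q_enc/ε₀ with the end caps contributing no flux:
E = 2k|λ_enc|/r = 2(8.99×10^9)(1.49×10^-11)/(1.57) = 0.171 N/C.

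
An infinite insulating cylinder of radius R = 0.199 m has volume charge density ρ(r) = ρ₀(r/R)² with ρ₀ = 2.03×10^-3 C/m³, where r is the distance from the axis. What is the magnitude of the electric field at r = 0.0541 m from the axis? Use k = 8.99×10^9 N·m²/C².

|E| ≈ 2.29×10^5 V/m

Choose a coaxial cylinder of radius r = 0.0541 m (arbitrary length L) as the Gaussian surface (r < R).
Integrating ρ over the cross-section to radius r: λ_enc = (2πρ₀/R²) ∫₀^r r'^3 dr' = 2πρ₀ r^4/(4·R²) = 6.898e-7 C/m.
Applying ∮E·dA = Q_enc/ε₀ with the end caps contributing no flux:
E = 2k|λ_enc|/r = 2(8.99×10^9)(6.898×10^-7)/(0.0541) = 2.29×10^5 N/C.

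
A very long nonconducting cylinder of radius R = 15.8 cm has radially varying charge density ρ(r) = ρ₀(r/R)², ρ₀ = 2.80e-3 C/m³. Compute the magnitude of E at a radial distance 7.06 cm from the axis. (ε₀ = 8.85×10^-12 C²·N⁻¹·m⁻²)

|E| = 1.11×10^6 V/m

Coaxial Gaussian cylinder, radius r = 7.06 cm, length L (r < R).
Integrating ρ over the cross-section to radius r: λ_enc = (2πρ₀/R²) ∫₀^r r'^3 dr' = 2πρ₀ r^4/(4·R²) = 4.377e-6 C/m.
Applying ∮E·dA = Q_enc/ε₀ with the end caps contributing no flux:
E = |λ_enc|/(2πε₀r) = (4.377×10^-6)/(2π·8.85×10^-12·0.0706) = 1.11e6 N/C.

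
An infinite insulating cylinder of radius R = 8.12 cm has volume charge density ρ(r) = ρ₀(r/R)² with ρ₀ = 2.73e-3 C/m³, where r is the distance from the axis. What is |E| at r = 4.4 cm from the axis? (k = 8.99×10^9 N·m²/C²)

Coaxial Gaussian cylinder, radius r = 4.4 cm, length L (r < R).
Integrating ρ over the cross-section to radius r: λ_enc = (2πρ₀/R²) ∫₀^r r'^3 dr' = 2πρ₀ r^4/(4·R²) = 2.438×10^-6 C/m.
Since E is radial and uniform over the curved surface, Φ = E·2πrL = Q_enc/ε₀ = λ_enc L/ε₀.
E = 2k|λ_enc|/r = 2(8.99×10^9)(2.438×10^-6)/(0.044) = 9.96×10^5 N/C.

9.96×10^5 N/C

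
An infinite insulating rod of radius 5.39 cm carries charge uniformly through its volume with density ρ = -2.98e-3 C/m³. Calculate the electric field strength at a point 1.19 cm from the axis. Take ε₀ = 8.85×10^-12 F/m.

Take a coaxial cylindrical Gaussian surface of radius r = 1.19 cm and length L (r < R).
Enclosed charge per unit length: λ_enc = ρ·πr² = (-2.98×10^-3)π(0.0119)² = -1.326×10^-6 C/m.
Since E is radial and uniform over the curved surface, Φ = E·2πrL = Q_enc/ε₀ = λ_enc L/ε₀.
E = |λ_enc|/(2πε₀r) = (1.326e-6)/(2π·8.85×10^-12·0.0119) = 2.00×10^6 N/C.

E = 2.00×10^6 V/m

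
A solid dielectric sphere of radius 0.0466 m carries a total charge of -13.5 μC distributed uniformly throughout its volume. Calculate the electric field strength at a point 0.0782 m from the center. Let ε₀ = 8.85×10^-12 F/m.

1.99×10^7 N/C

Symmetry ⇒ E = E(r) r̂. Gaussian sphere of radius r = 0.0782 m (r > R, so the entire charge is enclosed).
Q_enc = -13.5 μC = -1.35×10^-5 C.
Since E is radial and uniform over the Gaussian sphere, Φ = E·4πr² = Q_enc/ε₀.
E = |Q_enc|/(4πε₀r²) = (1.35e-5)/(4π·8.85×10^-12·(0.0782)²) = 1.99e7 N/C.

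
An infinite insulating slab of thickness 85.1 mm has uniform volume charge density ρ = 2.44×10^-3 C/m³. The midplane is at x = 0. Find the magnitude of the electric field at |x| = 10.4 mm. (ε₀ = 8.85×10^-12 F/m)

By symmetry E is perpendicular to the slab. A Gaussian pillbox from −10.4 mm to +10.4 mm (face area A) lies entirely within the slab.
Q_enc = ρ·(2x)·A and flux = 2EA, so 2EA = 2ρxA/ε₀ ⇒ E = |ρ|x/ε₀.
E = (2.44×10^-3)(0.0104)/(8.85×10^-12) = 2.87×10^6 N/C.

E ≈ 2.87×10^6 N/C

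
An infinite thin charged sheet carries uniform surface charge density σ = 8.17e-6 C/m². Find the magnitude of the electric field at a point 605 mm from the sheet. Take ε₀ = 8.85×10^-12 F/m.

|E| ≈ 4.62e5 N/C

Choose a cylindrical pillbox piercing the sheet, end faces (area A) parallel to it.
Only the two end caps contribute flux: Φ = 2EA. With Q_enc = σA, Gauss's law gives E = |σ|/(2ε₀).
E = |σ|/(2ε₀) = (8.17e-6)/(2·8.85×10^-12) = 4.62×10^5 N/C.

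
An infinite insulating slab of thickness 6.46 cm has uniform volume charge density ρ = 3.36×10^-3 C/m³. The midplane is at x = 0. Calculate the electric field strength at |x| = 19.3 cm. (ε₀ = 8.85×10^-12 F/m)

The point |x| = 19.3 cm lies outside the slab (half-thickness 0.0323 m). A symmetric pillbox spanning the full slab encloses Q_enc = ρ·d·A.
Flux = 2EA ⇒ E = |ρ|d/(2ε₀), independent of distance outside.
E = (3.36×10^-3)(0.0646)/(2·8.85×10^-12) = 1.23×10^7 N/C.

|E| ≈ 1.23×10^7 V/m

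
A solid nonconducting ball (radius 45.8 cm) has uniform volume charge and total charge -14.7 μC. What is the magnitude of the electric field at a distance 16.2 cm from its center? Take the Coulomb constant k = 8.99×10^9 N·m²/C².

E = 2.23e5 N/C

Symmetry ⇒ E = E(r) r̂. Gaussian sphere of radius r = 16.2 cm (r < R).
Only the charge within r is enclosed: Q_enc = Q·(r/R)³ = (-14.7 μC)·(16.2 cm/45.8 cm)³ = -6.505×10^-7 C.
By Gauss's law, ∮E·dA = E·4πr² = Q_enc/ε₀.
E = k|Q_enc|/r² = (8.99×10^9)(6.505e-7)/(0.162)² = 2.23×10^5 N/C.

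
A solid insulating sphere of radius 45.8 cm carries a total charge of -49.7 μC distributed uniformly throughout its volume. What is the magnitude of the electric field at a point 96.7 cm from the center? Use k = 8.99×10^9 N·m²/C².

|E| = 4.78×10^5 N/C

By spherical symmetry E is radial; choose a Gaussian sphere of radius r = 96.7 cm (r > R, so the entire charge is enclosed).
Q_enc = -49.7 μC = -4.97e-5 C.
Gauss's law: E·4πr² = Q_enc/ε₀.
E = k|Q_enc|/r² = (8.99×10^9)(4.97×10^-5)/(0.967)² = 4.78×10^5 N/C.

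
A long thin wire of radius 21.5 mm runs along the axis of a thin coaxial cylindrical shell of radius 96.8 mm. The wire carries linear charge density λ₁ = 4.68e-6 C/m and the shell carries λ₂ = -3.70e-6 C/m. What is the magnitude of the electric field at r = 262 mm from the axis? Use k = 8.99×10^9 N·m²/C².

Coaxial Gaussian cylinder, radius r = 262 mm, length L (r > 96.8 mm, enclosing both).
λ_enc = λ₁ + λ₂ = (4.68×10^-6) + (-3.70×10^-6) = 9.80×10^-7 C/m.
By Gauss's law (flux through the curved wall only), E·2πrL = λ_enc L/ε₀.
E = 2k|λ_enc|/r = 2(8.99×10^9)(9.80×10^-7)/(0.262) = 6.73×10^4 N/C.

|E| = 6.73×10^4 N/C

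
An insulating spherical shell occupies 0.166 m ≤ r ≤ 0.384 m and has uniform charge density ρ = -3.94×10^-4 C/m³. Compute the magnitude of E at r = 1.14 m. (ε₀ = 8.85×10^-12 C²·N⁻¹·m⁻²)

E = 5.94×10^5 V/m

Take a concentric spherical Gaussian surface of radius r = 1.14 m (r > 0.384 m, enclosing the whole shell).
Q_enc = ρ·(4π/3)(b³ − a³) = (-3.94×10^-4)·(4π/3)·((0.384)³ − (0.166)³) = -8.59e-5 C.
Applying ∮E·dA = Q_enc/ε₀ with Φ = E(4πr²):
E = |Q_enc|/(4πε₀r²) = (8.59×10^-5)/(4π·8.85×10^-12·(1.14)²) = 5.94×10^5 N/C.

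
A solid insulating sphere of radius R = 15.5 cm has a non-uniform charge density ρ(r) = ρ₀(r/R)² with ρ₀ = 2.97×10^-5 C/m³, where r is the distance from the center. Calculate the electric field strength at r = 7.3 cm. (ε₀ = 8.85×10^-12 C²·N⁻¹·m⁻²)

By spherical symmetry E is radial; choose a Gaussian sphere of radius r = 7.3 cm (r < R).
Integrate the density: Q_enc = 4π ∫₀^r ρ₀(r'/R)^2 r'² dr' = 4πρ₀ r^5/(5·R²) = 6.441e-9 C.
Applying ∮E·dA = Q_enc/ε₀ with Φ = E(4πr²):
E = |Q_enc|/(4πε₀r²) = (6.441×10^-9)/(4π·8.85×10^-12·(0.073)²) = 1.09×10^4 N/C.

E = 1.09e4 N/C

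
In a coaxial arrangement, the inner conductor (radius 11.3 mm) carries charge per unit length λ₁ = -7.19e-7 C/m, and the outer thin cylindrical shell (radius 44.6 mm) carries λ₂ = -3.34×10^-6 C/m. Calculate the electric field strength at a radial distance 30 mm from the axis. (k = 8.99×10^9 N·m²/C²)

By cylindrical symmetry E is radial; use a coaxial Gaussian cylinder of radius 30 mm and length L (between the conductors, 11.3 mm < r < 44.6 mm).
The shell at 44.6 mm lies outside the Gaussian surface, so λ_enc = λ₁ = -7.19×10^-7 C/m.
Since E is radial and uniform over the curved surface, Φ = E·2πrL = Q_enc/ε₀ = λ_enc L/ε₀.
E = 2k|λ_enc|/r = 2(8.99×10^9)(7.19×10^-7)/(0.03) = 4.31×10^5 N/C.

4.31×10^5 N/C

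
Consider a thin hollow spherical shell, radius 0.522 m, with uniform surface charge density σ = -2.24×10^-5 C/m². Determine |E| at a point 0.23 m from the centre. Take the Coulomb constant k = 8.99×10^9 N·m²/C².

|E| = 0 V/m

Take a concentric spherical Gaussian surface of radius r = 0.23 m (inside the shell, r < 0.522 m).
No charge lies within this surface, so Q_enc = 0 and Gauss's law gives E·4πr² = 0 ⇒ E = 0.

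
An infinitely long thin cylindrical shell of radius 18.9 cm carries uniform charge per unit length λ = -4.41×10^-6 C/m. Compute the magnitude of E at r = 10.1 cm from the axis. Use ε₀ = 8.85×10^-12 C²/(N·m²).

E = 0 (no enclosed charge)

Choose a coaxial cylinder of radius r = 10.1 cm (arbitrary length L) as the Gaussian surface (r < 18.9 cm, inside the shell).
No charge is enclosed, so Gauss's law gives E·2πrL = 0 ⇒ E = 0.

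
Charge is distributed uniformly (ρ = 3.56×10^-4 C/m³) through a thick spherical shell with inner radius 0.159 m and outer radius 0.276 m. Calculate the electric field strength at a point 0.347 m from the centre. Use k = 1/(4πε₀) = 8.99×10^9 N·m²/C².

E ≈ 1.89×10^6 N/C

Take a concentric spherical Gaussian surface of radius r = 0.347 m (r > 0.276 m, enclosing the whole shell).
Q_enc = ρ·(4π/3)(b³ − a³) = (3.56×10^-4)·(4π/3)·((0.276)³ − (0.159)³) = 2.536×10^-5 C.
Since E is radial and uniform over the Gaussian sphere, Φ = E·4πr² = Q_enc/ε₀.
E = k|Q_enc|/r² = (8.99×10^9)(2.536e-5)/(0.347)² = 1.89e6 N/C.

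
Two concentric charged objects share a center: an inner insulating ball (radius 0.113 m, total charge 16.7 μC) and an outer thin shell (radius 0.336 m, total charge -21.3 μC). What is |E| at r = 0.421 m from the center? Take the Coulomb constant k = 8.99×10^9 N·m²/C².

Take a concentric spherical Gaussian surface of radius r = 0.421 m (r > 0.336 m, enclosing both).
Q_enc = (16.7 μC) + (-21.3 μC) = -4.60e-6 C.
Since E is radial and uniform over the Gaussian sphere, Φ = E·4πr² = Q_enc/ε₀.
E = k|Q_enc|/r² = (8.99×10^9)(4.60×10^-6)/(0.421)² = 2.33×10^5 N/C.

E ≈ 2.33e5 N/C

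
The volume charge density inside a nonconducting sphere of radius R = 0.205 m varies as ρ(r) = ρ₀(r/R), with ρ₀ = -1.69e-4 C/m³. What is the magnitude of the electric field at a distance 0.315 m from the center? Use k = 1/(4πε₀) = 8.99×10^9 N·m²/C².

E ≈ 4.14e5 V/m

Take a concentric spherical Gaussian surface of radius r = 0.315 m (r > R, all charge enclosed).
Q_enc = 4π ∫₀^R ρ₀(r'/R)^1 r'² dr' = 4πρ₀R³/4 = -4.574e-6 C.
Since E is radial and uniform over the Gaussian sphere, Φ = E·4πr² = Q_enc/ε₀.
E = k|Q_enc|/r² = (8.99×10^9)(4.574e-6)/(0.315)² = 4.14×10^5 N/C.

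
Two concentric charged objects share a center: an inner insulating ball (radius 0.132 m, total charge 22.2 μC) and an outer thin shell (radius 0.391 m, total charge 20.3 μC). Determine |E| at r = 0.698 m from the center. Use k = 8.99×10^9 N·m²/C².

E ≈ 7.84e5 N/C

Use a concentric Gaussian sphere at r = 0.698 m (r > 0.391 m, enclosing both).
Q_enc = (22.2 μC) + (20.3 μC) = 4.25e-5 C.
Since E is radial and uniform over the Gaussian sphere, Φ = E·4πr² = Q_enc/ε₀.
E = k|Q_enc|/r² = (8.99×10^9)(4.25×10^-5)/(0.698)² = 7.84×10^5 N/C.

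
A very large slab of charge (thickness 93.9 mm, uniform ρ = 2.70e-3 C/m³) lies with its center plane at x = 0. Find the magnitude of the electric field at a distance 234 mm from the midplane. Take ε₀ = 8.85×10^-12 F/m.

E ≈ 1.43×10^7 N/C

The point |x| = 234 mm lies outside the slab (half-thickness 0.04695 m). A symmetric pillbox spanning the full slab encloses Q_enc = ρ·d·A.
Flux = 2EA ⇒ E = |ρ|d/(2ε₀), independent of distance outside.
E = (2.70e-3)(0.0939)/(2·8.85×10^-12) = 1.43×10^7 N/C.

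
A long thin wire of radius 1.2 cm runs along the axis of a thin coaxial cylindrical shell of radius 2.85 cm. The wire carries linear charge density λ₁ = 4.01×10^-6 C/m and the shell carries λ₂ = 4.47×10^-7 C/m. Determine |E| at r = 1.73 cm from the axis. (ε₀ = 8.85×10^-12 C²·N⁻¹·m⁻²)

Take a coaxial cylindrical Gaussian surface of radius r = 1.73 cm and length L (between the conductors, 1.2 cm < r < 2.85 cm).
Only the inner wire is enclosed; the outer shell contributes nothing inside itself. λ_enc = λ₁ = 4.01×10^-6 C/m.
By Gauss's law (flux through the curved wall only), E·2πrL = λ_enc L/ε₀.
E = |λ_enc|/(2πε₀r) = (4.01e-6)/(2π·8.85×10^-12·0.0173) = 4.17×10^6 N/C.

4.17e6 V/m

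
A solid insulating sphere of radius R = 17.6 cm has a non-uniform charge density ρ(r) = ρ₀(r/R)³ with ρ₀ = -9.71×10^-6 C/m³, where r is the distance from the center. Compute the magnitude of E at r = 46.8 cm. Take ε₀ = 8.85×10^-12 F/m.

Use a concentric Gaussian sphere at r = 46.8 cm (r > R, all charge enclosed).
Q_enc = 4π ∫₀^R ρ₀(r'/R)^3 r'² dr' = 4πρ₀R³/6 = -1.109×10^-7 C.
By Gauss's law, ∮E·dA = E·4πr² = Q_enc/ε₀.
E = |Q_enc|/(4πε₀r²) = (1.109×10^-7)/(4π·8.85×10^-12·(0.468)²) = 4.55e3 N/C.

4.55e3 N/C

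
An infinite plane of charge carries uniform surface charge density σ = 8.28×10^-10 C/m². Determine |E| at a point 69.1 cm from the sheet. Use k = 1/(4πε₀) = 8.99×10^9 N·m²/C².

Choose a cylindrical pillbox piercing the sheet, end faces (area A) parallel to it.
Only the two end caps contribute flux: Φ = 2EA. With Q_enc = σA, Gauss's law gives E = |σ|/(2ε₀).
E = 2πk|σ| = 2π(8.99×10^9)(8.28×10^-10) = 46.8 N/C.

46.8 N/C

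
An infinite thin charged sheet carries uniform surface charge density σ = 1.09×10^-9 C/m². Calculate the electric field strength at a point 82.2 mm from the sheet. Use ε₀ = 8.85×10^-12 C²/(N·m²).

E = 61.6 N/C

By planar symmetry E is perpendicular to the sheet and uniform; use a Gaussian pillbox with flat faces of area A on each side of the sheet.
Flux Φ = 2EA and Q_enc = σA, so 2EA = σA/ε₀ ⇒ E = |σ|/(2ε₀), independent of distance.
E = |σ|/(2ε₀) = (1.09e-9)/(2·8.85×10^-12) = 61.6 N/C.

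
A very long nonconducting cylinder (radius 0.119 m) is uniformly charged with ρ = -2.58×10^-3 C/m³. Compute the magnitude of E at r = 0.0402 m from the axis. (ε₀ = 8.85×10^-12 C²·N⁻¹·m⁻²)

By cylindrical symmetry E is radial; use a coaxial Gaussian cylinder of radius 0.0402 m and length L (r < R).
Enclosed charge per unit length: λ_enc = ρ·πr² = (-2.58×10^-3)π(0.0402)² = -1.31e-5 C/m.
Gauss's law: E·2πrL = λ_enc L/ε₀.
E = |λ_enc|/(2πε₀r) = (1.31×10^-5)/(2π·8.85×10^-12·0.0402) = 5.86×10^6 N/C.

E = 5.86e6 V/m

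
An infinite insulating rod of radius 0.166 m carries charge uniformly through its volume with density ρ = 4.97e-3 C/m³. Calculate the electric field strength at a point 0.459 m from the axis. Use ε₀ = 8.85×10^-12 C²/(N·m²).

Coaxial Gaussian cylinder, radius r = 0.459 m, length L (r > 0.166 m, full cross-section enclosed).
λ_enc = ρ·πR² = (4.97e-3)π(0.166)² = 4.303×10^-4 C/m.
Since E is radial and uniform over the curved surface, Φ = E·2πrL = Q_enc/ε₀ = λ_enc L/ε₀.
E = |λ_enc|/(2πε₀r) = (4.303×10^-4)/(2π·8.85×10^-12·0.459) = 1.69e7 N/C.

1.69×10^7 V/m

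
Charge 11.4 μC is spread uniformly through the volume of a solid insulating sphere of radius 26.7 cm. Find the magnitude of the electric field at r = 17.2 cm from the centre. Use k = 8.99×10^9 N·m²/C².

9.26×10^5 N/C

Take a concentric spherical Gaussian surface of radius r = 17.2 cm (r < R).
Only the charge within r is enclosed: Q_enc = Q·(r/R)³ = (11.4 μC)·(17.2 cm/26.7 cm)³ = 3.048e-6 C.
By Gauss's law, ∮E·dA = E·4πr² = Q_enc/ε₀.
E = k|Q_enc|/r² = (8.99×10^9)(3.048e-6)/(0.172)² = 9.26×10^5 N/C.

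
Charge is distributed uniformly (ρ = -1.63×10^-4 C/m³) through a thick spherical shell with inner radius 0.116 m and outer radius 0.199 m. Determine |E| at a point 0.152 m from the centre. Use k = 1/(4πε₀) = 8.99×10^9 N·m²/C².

By spherical symmetry E is radial; choose a Gaussian sphere of radius r = 0.152 m (within the shell material, 0.116 m < r < 0.199 m).
Only the shell between 0.116 m and r is enclosed: Q_enc = ρ·(4π/3)(r³ − a³) = (-1.63e-4)·(4π/3)·((0.152)³ − (0.116)³) = -1.332e-6 C.
Gauss's law: E·4πr² = Q_enc/ε₀.
E = k|Q_enc|/r² = (8.99×10^9)(1.332×10^-6)/(0.152)² = 5.18×10^5 N/C.

E ≈ 5.18e5 N/C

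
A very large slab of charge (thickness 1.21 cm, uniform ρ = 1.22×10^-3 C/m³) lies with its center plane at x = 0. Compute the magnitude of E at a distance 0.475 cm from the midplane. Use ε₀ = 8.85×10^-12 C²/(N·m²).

|E| = 6.55×10^5 N/C

By symmetry E is perpendicular to the slab. A Gaussian pillbox from −0.475 cm to +0.475 cm (face area A) lies entirely within the slab.
Q_enc = ρ·(2x)·A and flux = 2EA, so 2EA = 2ρxA/ε₀ ⇒ E = |ρ|x/ε₀.
E = (1.22×10^-3)(0.00475)/(8.85×10^-12) = 6.55e5 N/C.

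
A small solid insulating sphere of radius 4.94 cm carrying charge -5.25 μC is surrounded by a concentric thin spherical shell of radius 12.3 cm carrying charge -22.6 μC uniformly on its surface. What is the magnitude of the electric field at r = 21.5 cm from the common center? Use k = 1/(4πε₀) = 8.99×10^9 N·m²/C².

|E| = 5.42×10^6 N/C

By spherical symmetry E is radial; choose a Gaussian sphere of radius r = 21.5 cm (r > 12.3 cm, enclosing both).
Q_enc = (-5.25 μC) + (-22.6 μC) = -2.785×10^-5 C.
Gauss's law: E·4πr² = Q_enc/ε₀.
E = k|Q_enc|/r² = (8.99×10^9)(2.785×10^-5)/(0.215)² = 5.42×10^6 N/C.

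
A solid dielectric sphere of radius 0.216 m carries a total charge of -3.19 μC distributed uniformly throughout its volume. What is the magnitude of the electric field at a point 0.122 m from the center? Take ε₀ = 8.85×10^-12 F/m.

3.47e5 N/C

By spherical symmetry E is radial; choose a Gaussian sphere of radius r = 0.122 m (r < R).
Only the charge within r is enclosed: Q_enc = Q·(r/R)³ = (-3.19 μC)·(0.122 m/0.216 m)³ = -5.748e-7 C.
By Gauss's law, ∮E·dA = E·4πr² = Q_enc/ε₀.
E = |Q_enc|/(4πε₀r²) = (5.748e-7)/(4π·8.85×10^-12·(0.122)²) = 3.47e5 N/C.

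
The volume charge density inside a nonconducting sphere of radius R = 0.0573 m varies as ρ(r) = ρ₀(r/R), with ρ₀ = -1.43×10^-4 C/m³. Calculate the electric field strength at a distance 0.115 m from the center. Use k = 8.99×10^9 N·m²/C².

|E| ≈ 5.75e4 V/m

Symmetry ⇒ E = E(r) r̂. Gaussian sphere of radius r = 0.115 m (r > R, all charge enclosed).
Q_enc = 4π ∫₀^R ρ₀(r'/R)^1 r'² dr' = 4πρ₀R³/4 = -8.452×10^-8 C.
Since E is radial and uniform over the Gaussian sphere, Φ = E·4πr² = Q_enc/ε₀.
E = k|Q_enc|/r² = (8.99×10^9)(8.452e-8)/(0.115)² = 5.75×10^4 N/C.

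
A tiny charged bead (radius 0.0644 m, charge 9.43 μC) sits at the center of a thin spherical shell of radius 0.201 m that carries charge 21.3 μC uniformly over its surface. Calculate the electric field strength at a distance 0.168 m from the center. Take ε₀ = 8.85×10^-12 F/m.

Symmetry ⇒ E = E(r) r̂. Gaussian sphere of radius r = 0.168 m (between the bodies, 0.0644 m < r < 0.201 m).
The shell at 0.201 m lies outside the Gaussian surface, so Q_enc = 9.43 μC = 9.43×10^-6 C.
Gauss's law: E·4πr² = Q_enc/ε₀.
E = |Q_enc|/(4πε₀r²) = (9.43×10^-6)/(4π·8.85×10^-12·(0.168)²) = 3.00×10^6 N/C.

3.00e6 N/C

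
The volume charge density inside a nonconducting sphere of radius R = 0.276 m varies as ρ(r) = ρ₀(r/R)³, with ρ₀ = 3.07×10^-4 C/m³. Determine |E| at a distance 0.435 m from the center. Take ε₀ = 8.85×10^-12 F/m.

Take a concentric spherical Gaussian surface of radius r = 0.435 m (r > R, all charge enclosed).
Q_enc = 4π ∫₀^R ρ₀(r'/R)^3 r'² dr' = 4πρ₀R³/6 = 1.352×10^-5 C.
By Gauss's law, ∮E·dA = E·4πr² = Q_enc/ε₀.
E = |Q_enc|/(4πε₀r²) = (1.352×10^-5)/(4π·8.85×10^-12·(0.435)²) = 6.42×10^5 N/C.

|E| ≈ 6.42e5 N/C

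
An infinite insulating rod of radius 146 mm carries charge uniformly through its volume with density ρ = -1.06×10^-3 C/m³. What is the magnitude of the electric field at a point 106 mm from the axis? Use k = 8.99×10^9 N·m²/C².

E = 6.35e6 V/m

Choose a coaxial cylinder of radius r = 106 mm (arbitrary length L) as the Gaussian surface (r < R).
Enclosed charge per unit length: λ_enc = ρ·πr² = (-1.06×10^-3)π(0.106)² = -3.742×10^-5 C/m.
Applying ∮E·dA = Q_enc/ε₀ with the end caps contributing no flux:
E = 2k|λ_enc|/r = 2(8.99×10^9)(3.742e-5)/(0.106) = 6.35e6 N/C.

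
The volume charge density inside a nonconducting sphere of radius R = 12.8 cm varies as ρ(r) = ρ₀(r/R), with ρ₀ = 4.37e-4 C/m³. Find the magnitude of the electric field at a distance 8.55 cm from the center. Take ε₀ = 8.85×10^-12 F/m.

Symmetry ⇒ E = E(r) r̂. Gaussian sphere of radius r = 8.55 cm (r < R).
Q_enc = ∫₀^r ρ(r')·4πr'² dr' = (4πρ₀/R) ∫₀^r r'^3 dr' = 4πρ₀ r^4/(4·R) = 5.732×10^-7 C.
Applying ∮E·dA = Q_enc/ε₀ with Φ = E(4πr²):
E = |Q_enc|/(4πε₀r²) = (5.732×10^-7)/(4π·8.85×10^-12·(0.0855)²) = 7.05×10^5 N/C.

E ≈ 7.05×10^5 V/m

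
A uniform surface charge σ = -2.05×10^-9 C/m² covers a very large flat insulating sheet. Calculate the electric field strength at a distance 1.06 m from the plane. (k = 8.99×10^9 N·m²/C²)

Choose a cylindrical pillbox piercing the sheet, end faces (area A) parallel to it.
Flux Φ = 2EA and Q_enc = σA, so 2EA = σA/ε₀ ⇒ E = |σ|/(2ε₀), independent of distance.
E = 2πk|σ| = 2π(8.99×10^9)(2.05e-9) = 116 N/C.

|E| = 116 V/m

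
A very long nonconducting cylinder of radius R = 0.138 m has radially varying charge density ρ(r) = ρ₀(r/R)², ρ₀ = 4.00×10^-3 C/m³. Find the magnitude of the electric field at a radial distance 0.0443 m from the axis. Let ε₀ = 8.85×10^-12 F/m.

Take a coaxial cylindrical Gaussian surface of radius r = 0.0443 m and length L (r < R).
Integrating ρ over the cross-section to radius r: λ_enc = (2πρ₀/R²) ∫₀^r r'^3 dr' = 2πρ₀ r^4/(4·R²) = 1.271×10^-6 C/m.
Since E is radial and uniform over the curved surface, Φ = E·2πrL = Q_enc/ε₀ = λ_enc L/ε₀.
E = |λ_enc|/(2πε₀r) = (1.271×10^-6)/(2π·8.85×10^-12·0.0443) = 5.16×10^5 N/C.

|E| = 5.16×10^5 N/C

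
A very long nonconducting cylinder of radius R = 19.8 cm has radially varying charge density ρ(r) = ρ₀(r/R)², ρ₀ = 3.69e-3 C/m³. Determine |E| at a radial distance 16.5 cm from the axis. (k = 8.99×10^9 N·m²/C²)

E ≈ 1.19×10^7 V/m

By cylindrical symmetry E is radial; use a coaxial Gaussian cylinder of radius 16.5 cm and length L (r < R).
Integrating ρ over the cross-section to radius r: λ_enc = (2πρ₀/R²) ∫₀^r r'^3 dr' = 2πρ₀ r^4/(4·R²) = 1.096×10^-4 C/m.
Applying ∮E·dA = Q_enc/ε₀ with the end caps contributing no flux:
E = 2k|λ_enc|/r = 2(8.99×10^9)(1.096e-4)/(0.165) = 1.19×10^7 N/C.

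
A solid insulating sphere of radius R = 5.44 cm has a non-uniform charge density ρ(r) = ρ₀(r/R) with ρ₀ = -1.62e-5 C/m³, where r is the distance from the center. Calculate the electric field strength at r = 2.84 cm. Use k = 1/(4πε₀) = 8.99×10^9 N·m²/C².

|E| ≈ 6.78e3 N/C

Use a concentric Gaussian sphere at r = 2.84 cm (r < R).
Integrate the density: Q_enc = 4π ∫₀^r ρ₀(r'/R)^1 r'² dr' = 4πρ₀ r^4/(4·R) = -6.086×10^-10 C.
Since E is radial and uniform over the Gaussian sphere, Φ = E·4πr² = Q_enc/ε₀.
E = k|Q_enc|/r² = (8.99×10^9)(6.086e-10)/(0.0284)² = 6.78×10^3 N/C.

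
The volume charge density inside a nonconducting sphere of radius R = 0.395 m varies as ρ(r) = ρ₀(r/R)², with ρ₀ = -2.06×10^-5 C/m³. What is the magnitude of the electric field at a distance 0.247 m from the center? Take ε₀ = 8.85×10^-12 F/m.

Use a concentric Gaussian sphere at r = 0.247 m (r < R).
Q_enc = ∫₀^r ρ(r')·4πr'² dr' = (4πρ₀/R²) ∫₀^r r'^4 dr' = 4πρ₀ r^5/(5·R²) = -3.051e-7 C.
Gauss's law: E·4πr² = Q_enc/ε₀.
E = |Q_enc|/(4πε₀r²) = (3.051×10^-7)/(4π·8.85×10^-12·(0.247)²) = 4.50×10^4 N/C.

E ≈ 4.50×10^4 V/m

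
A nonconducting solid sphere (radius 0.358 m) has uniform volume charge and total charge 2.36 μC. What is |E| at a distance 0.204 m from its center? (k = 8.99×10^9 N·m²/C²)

Use a concentric Gaussian sphere at r = 0.204 m (r < R).
Only the charge within r is enclosed: Q_enc = Q·(r/R)³ = (2.36 μC)·(0.204 m/0.358 m)³ = 4.367×10^-7 C.
Gauss's law: E·4πr² = Q_enc/ε₀.
E = k|Q_enc|/r² = (8.99×10^9)(4.367×10^-7)/(0.204)² = 9.43e4 N/C.

E ≈ 9.43e4 N/C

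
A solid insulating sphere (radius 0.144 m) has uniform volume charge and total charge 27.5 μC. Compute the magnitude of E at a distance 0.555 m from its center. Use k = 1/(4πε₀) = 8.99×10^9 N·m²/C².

E = 8.03×10^5 V/m

By spherical symmetry E is radial; choose a Gaussian sphere of radius r = 0.555 m (r > R, so the entire charge is enclosed).
Q_enc = 27.5 μC = 2.75e-5 C.
Gauss's law: E·4πr² = Q_enc/ε₀.
E = k|Q_enc|/r² = (8.99×10^9)(2.75×10^-5)/(0.555)² = 8.03×10^5 N/C.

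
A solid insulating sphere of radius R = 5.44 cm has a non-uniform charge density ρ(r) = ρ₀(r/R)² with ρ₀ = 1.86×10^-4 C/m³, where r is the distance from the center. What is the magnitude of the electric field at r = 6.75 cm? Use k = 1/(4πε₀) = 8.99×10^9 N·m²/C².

|E| = 1.48×10^5 N/C

By spherical symmetry E is radial; choose a Gaussian sphere of radius r = 6.75 cm (r > R, all charge enclosed).
Q_enc = 4π ∫₀^R ρ₀(r'/R)^2 r'² dr' = 4πρ₀R³/5 = 7.526×10^-8 C.
Since E is radial and uniform over the Gaussian sphere, Φ = E·4πr² = Q_enc/ε₀.
E = k|Q_enc|/r² = (8.99×10^9)(7.526e-8)/(0.0675)² = 1.48×10^5 N/C.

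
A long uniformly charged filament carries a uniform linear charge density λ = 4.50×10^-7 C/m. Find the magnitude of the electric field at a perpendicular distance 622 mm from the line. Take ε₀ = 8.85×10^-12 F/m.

|E| ≈ 1.30×10^4 N/C

Take a coaxial cylindrical Gaussian surface of radius r = 622 mm and length L.
Q_enc = λL, so λ_enc = 4.50×10^-7 C/m.
Since E is radial and uniform over the curved surface, Φ = E·2πrL = Q_enc/ε₀ = λ_enc L/ε₀.
E = |λ_enc|/(2πε₀r) = (4.50×10^-7)/(2π·8.85×10^-12·0.622) = 1.30e4 N/C.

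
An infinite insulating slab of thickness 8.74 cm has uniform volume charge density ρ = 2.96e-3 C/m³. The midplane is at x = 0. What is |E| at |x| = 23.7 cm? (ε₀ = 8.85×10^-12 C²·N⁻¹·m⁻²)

1.46e7 N/C

The point |x| = 23.7 cm lies outside the slab (half-thickness 0.0437 m). A symmetric pillbox spanning the full slab encloses Q_enc = ρ·d·A.
Flux = 2EA ⇒ E = |ρ|d/(2ε₀), independent of distance outside.
E = (2.96×10^-3)(0.0874)/(2·8.85×10^-12) = 1.46e7 N/C.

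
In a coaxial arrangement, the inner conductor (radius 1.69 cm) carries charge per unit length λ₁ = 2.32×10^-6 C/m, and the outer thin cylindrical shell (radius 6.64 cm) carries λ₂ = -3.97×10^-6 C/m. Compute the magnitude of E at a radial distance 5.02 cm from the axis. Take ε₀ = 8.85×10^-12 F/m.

Take a coaxial cylindrical Gaussian surface of radius r = 5.02 cm and length L (between the conductors, 1.69 cm < r < 6.64 cm).
The shell at 6.64 cm lies outside the Gaussian surface, so λ_enc = λ₁ = 2.32×10^-6 C/m.
By Gauss's law (flux through the curved wall only), E·2πrL = λ_enc L/ε₀.
E = |λ_enc|/(2πε₀r) = (2.32×10^-6)/(2π·8.85×10^-12·0.0502) = 8.31e5 N/C.

8.31×10^5 V/m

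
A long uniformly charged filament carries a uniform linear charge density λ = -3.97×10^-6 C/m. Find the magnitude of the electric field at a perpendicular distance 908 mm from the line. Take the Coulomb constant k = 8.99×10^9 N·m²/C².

Take a coaxial cylindrical Gaussian surface of radius r = 908 mm and length L.
Q_enc = λL, so λ_enc = -3.97×10^-6 C/m.
Applying ∮E·dA = Q_enc/ε₀ with the end caps contributing no flux:
E = 2k|λ_enc|/r = 2(8.99×10^9)(3.97×10^-6)/(0.908) = 7.86×10^4 N/C.

|E| ≈ 7.86×10^4 V/m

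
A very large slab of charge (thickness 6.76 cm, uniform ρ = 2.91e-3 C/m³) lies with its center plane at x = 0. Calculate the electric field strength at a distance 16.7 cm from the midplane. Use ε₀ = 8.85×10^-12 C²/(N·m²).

The point |x| = 16.7 cm lies outside the slab (half-thickness 0.0338 m). A symmetric pillbox spanning the full slab encloses Q_enc = ρ·d·A.
Flux = 2EA ⇒ E = |ρ|d/(2ε₀), independent of distance outside.
E = (2.91×10^-3)(0.0676)/(2·8.85×10^-12) = 1.11e7 N/C.

|E| ≈ 1.11×10^7 V/m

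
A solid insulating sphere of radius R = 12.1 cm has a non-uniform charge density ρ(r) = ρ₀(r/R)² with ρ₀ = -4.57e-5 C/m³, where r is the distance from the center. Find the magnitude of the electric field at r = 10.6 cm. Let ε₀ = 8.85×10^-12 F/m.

E = 8.40×10^4 N/C

Use a concentric Gaussian sphere at r = 10.6 cm (r < R).
Integrate the density: Q_enc = 4π ∫₀^r ρ₀(r'/R)^2 r'² dr' = 4πρ₀ r^5/(5·R²) = -1.05e-7 C.
Applying ∮E·dA = Q_enc/ε₀ with Φ = E(4πr²):
E = |Q_enc|/(4πε₀r²) = (1.05×10^-7)/(4π·8.85×10^-12·(0.106)²) = 8.40×10^4 N/C.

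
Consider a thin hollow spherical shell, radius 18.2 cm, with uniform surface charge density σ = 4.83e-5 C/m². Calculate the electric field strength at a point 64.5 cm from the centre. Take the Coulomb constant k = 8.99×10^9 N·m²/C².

Take a concentric spherical Gaussian surface of radius r = 64.5 cm (r > 18.2 cm).
The entire shell is enclosed: Q_enc = σ·4πR² = (4.83×10^-5)·4π·(0.182)² = 2.01e-5 C.
Since E is radial and uniform over the Gaussian sphere, Φ = E·4πr² = Q_enc/ε₀.
E = k|Q_enc|/r² = (8.99×10^9)(2.01×10^-5)/(0.645)² = 4.34×10^5 N/C.

E ≈ 4.34×10^5 N/C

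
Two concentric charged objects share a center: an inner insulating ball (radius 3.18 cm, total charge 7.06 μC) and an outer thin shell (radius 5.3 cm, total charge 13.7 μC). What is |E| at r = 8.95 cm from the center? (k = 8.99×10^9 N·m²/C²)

Symmetry ⇒ E = E(r) r̂. Gaussian sphere of radius r = 8.95 cm (r > 5.3 cm, enclosing both).
Q_enc = (7.06 μC) + (13.7 μC) = 2.076×10^-5 C.
Applying ∮E·dA = Q_enc/ε₀ with Φ = E(4πr²):
E = k|Q_enc|/r² = (8.99×10^9)(2.076×10^-5)/(0.0895)² = 2.33×10^7 N/C.

2.33×10^7 V/m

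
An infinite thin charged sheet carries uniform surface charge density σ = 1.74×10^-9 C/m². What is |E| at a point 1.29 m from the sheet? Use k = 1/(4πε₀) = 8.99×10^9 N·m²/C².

E ≈ 98.3 N/C

The symmetry is planar: E is normal to the sheet and the same magnitude on both sides. Take a pillbox straddling the sheet with end-cap area A.
Flux Φ = 2EA and Q_enc = σA, so 2EA = σA/ε₀ ⇒ E = |σ|/(2ε₀), independent of distance.
E = 2πk|σ| = 2π(8.99×10^9)(1.74×10^-9) = 98.3 N/C.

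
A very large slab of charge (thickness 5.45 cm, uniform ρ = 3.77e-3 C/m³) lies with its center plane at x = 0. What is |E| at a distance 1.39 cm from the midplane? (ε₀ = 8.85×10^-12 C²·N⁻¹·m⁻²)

By symmetry E is perpendicular to the slab. A Gaussian pillbox from −1.39 cm to +1.39 cm (face area A) lies entirely within the slab.
Q_enc = ρ·(2x)·A and flux = 2EA, so 2EA = 2ρxA/ε₀ ⇒ E = |ρ|x/ε₀.
E = (3.77e-3)(0.0139)/(8.85×10^-12) = 5.92×10^6 N/C.

E ≈ 5.92×10^6 N/C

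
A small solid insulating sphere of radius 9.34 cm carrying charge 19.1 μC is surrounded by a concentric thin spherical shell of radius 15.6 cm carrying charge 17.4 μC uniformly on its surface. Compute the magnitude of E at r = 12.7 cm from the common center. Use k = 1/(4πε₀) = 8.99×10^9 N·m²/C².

By spherical symmetry E is radial; choose a Gaussian sphere of radius r = 12.7 cm (between the bodies, 9.34 cm < r < 15.6 cm).
Only the inner charge is enclosed; the outer shell contributes nothing inside itself. Q_enc = 19.1 μC = 1.91×10^-5 C.
By Gauss's law, ∮E·dA = E·4πr² = Q_enc/ε₀.
E = k|Q_enc|/r² = (8.99×10^9)(1.91e-5)/(0.127)² = 1.06×10^7 N/C.

1.06×10^7 N/C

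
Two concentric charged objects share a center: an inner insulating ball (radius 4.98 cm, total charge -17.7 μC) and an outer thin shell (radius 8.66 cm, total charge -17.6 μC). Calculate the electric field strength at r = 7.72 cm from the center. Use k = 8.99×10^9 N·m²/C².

Take a concentric spherical Gaussian surface of radius r = 7.72 cm (between the bodies, 4.98 cm < r < 8.66 cm).
Only the inner charge is enclosed; the outer shell contributes nothing inside itself. Q_enc = -17.7 μC = -1.77×10^-5 C.
Since E is radial and uniform over the Gaussian sphere, Φ = E·4πr² = Q_enc/ε₀.
E = k|Q_enc|/r² = (8.99×10^9)(1.77e-5)/(0.0772)² = 2.67×10^7 N/C.

2.67×10^7 N/C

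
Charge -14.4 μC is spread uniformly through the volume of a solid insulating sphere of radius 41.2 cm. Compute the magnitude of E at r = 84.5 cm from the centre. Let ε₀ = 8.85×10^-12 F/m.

Symmetry ⇒ E = E(r) r̂. Gaussian sphere of radius r = 84.5 cm (r > R, so the entire charge is enclosed).
Q_enc = -14.4 μC = -1.44×10^-5 C.
Since E is radial and uniform over the Gaussian sphere, Φ = E·4πr² = Q_enc/ε₀.
E = |Q_enc|/(4πε₀r²) = (1.44×10^-5)/(4π·8.85×10^-12·(0.845)²) = 1.81×10^5 N/C.

E = 1.81×10^5 N/C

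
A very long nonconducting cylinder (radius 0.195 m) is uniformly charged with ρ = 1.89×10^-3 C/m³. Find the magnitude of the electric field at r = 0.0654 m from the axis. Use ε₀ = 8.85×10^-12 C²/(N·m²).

Choose a coaxial cylinder of radius r = 0.0654 m (arbitrary length L) as the Gaussian surface (r < R).
Enclosed charge per unit length: λ_enc = ρ·πr² = (1.89e-3)π(0.0654)² = 2.54e-5 C/m.
By Gauss's law (flux through the curved wall only), E·2πrL = λ_enc L/ε₀.
E = |λ_enc|/(2πε₀r) = (2.54×10^-5)/(2π·8.85×10^-12·0.0654) = 6.98e6 N/C.

|E| ≈ 6.98×10^6 V/m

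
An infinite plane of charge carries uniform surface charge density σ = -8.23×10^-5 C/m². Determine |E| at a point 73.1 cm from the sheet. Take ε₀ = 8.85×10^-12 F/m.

E = 4.65×10^6 N/C

The symmetry is planar: E is normal to the sheet and the same magnitude on both sides. Take a pillbox straddling the sheet with end-cap area A.
Flux Φ = 2EA and Q_enc = σA, so 2EA = σA/ε₀ ⇒ E = |σ|/(2ε₀), independent of distance.
E = |σ|/(2ε₀) = (8.23e-5)/(2·8.85×10^-12) = 4.65×10^6 N/C.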